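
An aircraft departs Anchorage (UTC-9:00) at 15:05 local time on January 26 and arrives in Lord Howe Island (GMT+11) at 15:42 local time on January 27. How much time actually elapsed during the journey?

Departure in UTC: 15:05 + 9:00 = 00:05 on Jan 27.
Arrival in UTC: 15:42 − 11:00 = 04:42 on Jan 27.
Elapsed = 04:42 − 00:05 = 4 hours 37 minutes.

4 hours 37 minutes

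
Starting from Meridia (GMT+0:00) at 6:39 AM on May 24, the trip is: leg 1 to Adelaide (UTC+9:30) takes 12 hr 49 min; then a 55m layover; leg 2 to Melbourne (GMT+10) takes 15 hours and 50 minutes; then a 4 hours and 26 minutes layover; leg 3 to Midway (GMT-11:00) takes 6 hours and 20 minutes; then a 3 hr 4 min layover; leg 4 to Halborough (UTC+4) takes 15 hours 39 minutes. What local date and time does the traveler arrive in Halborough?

9:42 PM on May 26

Meridia is at UTC+0, so departure is already 6:39 AM UTC on May 24.
Add 12 hours 49 minutes leg 1 → 7:28 PM UTC.
Add 55 minutes layover in Adelaide → 8:23 PM UTC.
Add 15 hours and 50 minutes leg 2 → 12:13 PM UTC (May 25).
Add 4 hours and 26 minutes layover in Melbourne → 4:39 PM UTC.
Add 6 hours 20 minutes leg 3 → 10:59 PM UTC.
Add 3 hours and 4 minutes layover in Midway → 2:03 AM UTC (May 26).
Add 15 hours and 39 minutes leg 4 → 5:42 PM UTC.
Halborough is UTC+4:00, so local arrival = 5:42 PM + 4:00 = 9:42 PM on May 26.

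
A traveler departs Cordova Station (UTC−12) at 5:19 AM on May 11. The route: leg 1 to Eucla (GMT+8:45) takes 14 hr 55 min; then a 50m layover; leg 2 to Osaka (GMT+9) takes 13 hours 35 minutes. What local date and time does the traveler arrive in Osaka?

7:39 AM on May 13

Convert departure to UTC: 5:19 AM + 12:00 = 5:19 PM UTC on May 11.
Add 14 hours and 55 minutes leg 1 → 8:14 AM UTC (May 12).
Add 50 minutes layover in Eucla → 9:04 AM UTC.
Add 13 hours and 35 minutes leg 2 → 10:39 PM UTC.
Osaka is UTC+9:00, so local arrival = 10:39 PM + 9:00 = 7:39 AM on May 13.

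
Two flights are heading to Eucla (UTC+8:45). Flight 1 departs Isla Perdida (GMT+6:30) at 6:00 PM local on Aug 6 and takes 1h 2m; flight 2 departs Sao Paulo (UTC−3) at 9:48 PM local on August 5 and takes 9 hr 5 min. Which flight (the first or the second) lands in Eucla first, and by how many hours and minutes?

the second, by 2 hours 39 minutes

Flight 1 in UTC: 6:00 PM − 6:30 = 11:30 AM on Aug 6.
+1 hour and 2 minutes → arrive 12:32 PM UTC on Aug 6.
Flight 2 in UTC: 9:48 PM + 3:00 = 12:48 AM on Aug 6.
+9 hours and 5 minutes → arrive 9:53 AM UTC on Aug 6.
Flight 2 lands earlier by 2 hours 39 minutes.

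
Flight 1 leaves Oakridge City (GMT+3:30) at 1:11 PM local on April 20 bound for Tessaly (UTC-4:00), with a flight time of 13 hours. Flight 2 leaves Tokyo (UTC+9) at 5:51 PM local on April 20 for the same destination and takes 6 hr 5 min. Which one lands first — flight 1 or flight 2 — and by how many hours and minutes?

the second, by 7 hours 45 minutes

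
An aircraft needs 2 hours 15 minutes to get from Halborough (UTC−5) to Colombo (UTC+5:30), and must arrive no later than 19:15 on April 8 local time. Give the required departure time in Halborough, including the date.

Target arrival in UTC: 19:15 − 5:30 = 13:45 on Apr 8.
Subtract 2 hours 15 minutes → departure 11:30 UTC on Apr 8.
Halborough is UTC−5:00: 11:30 − 5:00 = 06:30 on Apr 8.

06:30 on April 8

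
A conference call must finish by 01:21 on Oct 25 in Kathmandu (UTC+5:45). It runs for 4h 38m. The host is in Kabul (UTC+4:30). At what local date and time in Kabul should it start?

Target end time in UTC: 01:21 − 5:45 = 19:36 on Oct 24.
Subtract 4 hours 38 minutes → start 14:58 UTC on Oct 24.
Kabul is UTC+4:30: 14:58 + 4:30 = 19:28 on Oct 24.

19:28 on Oct 24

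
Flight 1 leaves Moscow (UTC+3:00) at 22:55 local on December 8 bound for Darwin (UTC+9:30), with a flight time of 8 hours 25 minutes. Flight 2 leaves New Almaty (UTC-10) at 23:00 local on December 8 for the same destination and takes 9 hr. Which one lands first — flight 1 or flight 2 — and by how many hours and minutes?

Flight 1 in UTC: 22:55 − 3:00 = 19:55 on Dec 8.
+8 hours 25 minutes → arrive 04:20 UTC on Dec 9.
Flight 2 in UTC: 23:00 + 10:00 = 09:00 on Dec 9.
+9 hours → arrive 18:00 UTC on Dec 9.
Flight 1 lands earlier by 13 hours 40 minutes.

the first, by 13 hours 40 minutes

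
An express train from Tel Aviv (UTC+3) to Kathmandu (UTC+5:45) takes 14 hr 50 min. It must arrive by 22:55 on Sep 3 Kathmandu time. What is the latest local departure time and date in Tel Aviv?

05:20 on September 3

Target arrival in UTC: 22:55 − 5:45 = 17:10 on Sep 3.
Subtract 14 hours 50 minutes → departure 02:20 UTC on Sep 3.
Tel Aviv is UTC+3:00: 02:20 + 3:00 = 05:20 on Sep 3.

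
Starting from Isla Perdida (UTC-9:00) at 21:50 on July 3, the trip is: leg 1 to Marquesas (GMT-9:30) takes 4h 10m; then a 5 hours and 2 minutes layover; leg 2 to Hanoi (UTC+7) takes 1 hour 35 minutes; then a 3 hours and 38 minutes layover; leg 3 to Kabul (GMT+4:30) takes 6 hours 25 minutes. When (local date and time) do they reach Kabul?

08:10 on July 5

Convert departure to UTC: 21:50 + 9:00 = 06:50 UTC on Jul 4.
Add 4 hours and 10 minutes leg 1 → 11:00 UTC.
Add 5 hours and 2 minutes layover in Marquesas → 16:02 UTC.
Add 1 hour 35 minutes leg 2 → 17:37 UTC.
Add 3 hours and 38 minutes layover in Hanoi → 21:15 UTC.
Add 6 hours 25 minutes leg 3 → 03:40 UTC (Jul 5).
Kabul is UTC+4:30, so local arrival = 03:40 + 4:30 = 08:10 on Jul 5.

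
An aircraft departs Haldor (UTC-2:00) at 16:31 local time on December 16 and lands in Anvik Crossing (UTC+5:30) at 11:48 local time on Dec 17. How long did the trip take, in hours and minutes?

11 hours 47 minutes

Departure in UTC: 16:31 + 2:00 = 18:31 on Dec 16.
Arrival in UTC: 11:48 − 5:30 = 06:18 on Dec 17.
Elapsed = 06:18 − 18:31 (+1 day) = 11 hours 47 minutes.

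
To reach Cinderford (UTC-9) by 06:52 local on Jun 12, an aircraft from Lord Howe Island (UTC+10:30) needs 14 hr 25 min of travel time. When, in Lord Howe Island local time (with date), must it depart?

Target arrival in UTC: 06:52 + 9:00 = 15:52 on Jun 12.
Subtract 14 hours 25 minutes → departure 01:27 UTC on Jun 12.
Lord Howe Island is UTC+10:30: 01:27 + 10:30 = 11:57 on Jun 12.

11:57 on Jun 12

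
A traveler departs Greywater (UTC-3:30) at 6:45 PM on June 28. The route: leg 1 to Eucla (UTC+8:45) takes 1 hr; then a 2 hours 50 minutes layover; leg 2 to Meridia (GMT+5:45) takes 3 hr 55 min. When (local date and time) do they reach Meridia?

11:45 AM on June 29

Convert departure to UTC: 6:45 PM + 3:30 = 10:15 PM UTC on Jun 28.
Add 1 hour leg 1 → 11:15 PM UTC.
Add 2 hours and 50 minutes layover in Eucla → 2:05 AM UTC (Jun 29).
Add 3 hours 55 minutes leg 2 → 6:00 AM UTC.
Meridia is UTC+5:45, so local arrival = 6:00 AM + 5:45 = 11:45 AM on Jun 29.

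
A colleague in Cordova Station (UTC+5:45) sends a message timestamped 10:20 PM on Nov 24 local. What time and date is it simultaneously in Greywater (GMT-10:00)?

Greywater is 15:45 behind Cordova Station.
Shift by the zone difference: 10:20 PM − 15:45 = 6:35 AM on Nov 24 in Greywater.

6:35 AM on November 24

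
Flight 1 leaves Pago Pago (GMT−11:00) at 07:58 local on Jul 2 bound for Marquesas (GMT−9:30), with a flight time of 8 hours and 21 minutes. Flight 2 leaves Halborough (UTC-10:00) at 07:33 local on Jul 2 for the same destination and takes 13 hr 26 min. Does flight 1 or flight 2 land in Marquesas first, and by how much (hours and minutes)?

the first, by 3 hours 40 minutes

Flight 1 in UTC: 07:58 + 11:00 = 18:58 on Jul 2.
+8 hours 21 minutes → arrive 03:19 UTC on Jul 3.
Flight 2 in UTC: 07:33 + 10:00 = 17:33 on Jul 2.
+13 hours 26 minutes → arrive 06:59 UTC on Jul 3.
Flight 1 lands earlier by 3 hours 40 minutes.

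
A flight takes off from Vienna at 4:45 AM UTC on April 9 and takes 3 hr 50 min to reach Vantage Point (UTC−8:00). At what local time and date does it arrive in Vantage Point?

Departure is given in UTC: 4:45 AM on Apr 9.
Add 3 hours 50 minutes → 8:35 AM UTC.
Vantage Point is UTC−8:00: 8:35 AM − 8:00 = 12:35 AM on Apr 9.

12:35 AM on April 9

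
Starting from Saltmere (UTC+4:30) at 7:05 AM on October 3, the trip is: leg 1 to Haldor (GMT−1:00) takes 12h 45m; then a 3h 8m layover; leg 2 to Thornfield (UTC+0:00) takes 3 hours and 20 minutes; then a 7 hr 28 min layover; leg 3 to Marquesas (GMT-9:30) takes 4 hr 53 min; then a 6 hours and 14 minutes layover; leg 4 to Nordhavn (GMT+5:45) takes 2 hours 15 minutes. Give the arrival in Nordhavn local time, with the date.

Convert departure to UTC: 7:05 AM − 4:30 = 2:35 AM UTC on Oct 3.
Add 12 hours and 45 minutes leg 1 → 3:20 PM UTC.
Add 3 hours 8 minutes layover in Haldor → 6:28 PM UTC.
Add 3 hours 20 minutes leg 2 → 9:48 PM UTC.
Add 7 hours and 28 minutes layover in Thornfield → 5:16 AM UTC (Oct 4).
Add 4 hours 53 minutes leg 3 → 10:09 AM UTC.
Add 6 hours 14 minutes layover in Marquesas → 4:23 PM UTC.
Add 2 hours and 15 minutes leg 4 → 6:38 PM UTC.
Nordhavn is UTC+5:45, so local arrival = 6:38 PM + 5:45 = 12:23 AM on Oct 5.

12:23 AM on October 5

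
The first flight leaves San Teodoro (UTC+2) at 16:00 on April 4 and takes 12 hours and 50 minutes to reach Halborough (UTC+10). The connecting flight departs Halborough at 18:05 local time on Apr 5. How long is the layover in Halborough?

5 hours 15 minutes

Convert departure to UTC: 16:00 − 2:00 = 14:00 UTC on Apr 4.
Add 12 hours and 50 minutes flight time → 02:50 UTC (Apr 5).
Halborough is UTC+10:00, so local arrival = 02:50 + 10:00 = 12:50 on Apr 5.
Layover = 18:05 − 12:50 = 5 hours 15 minutes.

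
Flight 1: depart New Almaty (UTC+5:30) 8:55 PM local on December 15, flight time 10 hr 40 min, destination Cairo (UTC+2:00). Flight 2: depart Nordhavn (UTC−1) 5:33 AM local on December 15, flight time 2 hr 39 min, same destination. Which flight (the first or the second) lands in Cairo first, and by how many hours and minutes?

the second, by 16 hours 53 minutes

Flight 1 in UTC: 8:55 PM − 5:30 = 3:25 PM on Dec 15.
+10 hours and 40 minutes → arrive 2:05 AM UTC on Dec 16.
Flight 2 in UTC: 5:33 AM + 1:00 = 6:33 AM on Dec 15.
+2 hours and 39 minutes → arrive 9:12 AM UTC on Dec 15.
Flight 2 lands earlier by 16 hours 53 minutes.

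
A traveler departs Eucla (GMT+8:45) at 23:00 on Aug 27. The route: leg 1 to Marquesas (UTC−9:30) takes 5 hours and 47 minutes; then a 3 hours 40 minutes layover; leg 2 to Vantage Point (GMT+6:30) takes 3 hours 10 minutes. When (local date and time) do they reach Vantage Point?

Convert departure to UTC: 23:00 − 8:45 = 14:15 UTC on Aug 27.
Add 5 hours 47 minutes leg 1 → 20:02 UTC.
Add 3 hours and 40 minutes layover in Marquesas → 23:42 UTC.
Add 3 hours 10 minutes leg 2 → 02:52 UTC (Aug 28).
Vantage Point is UTC+6:30, so local arrival = 02:52 + 6:30 = 09:22 on Aug 28.

09:22 on August 28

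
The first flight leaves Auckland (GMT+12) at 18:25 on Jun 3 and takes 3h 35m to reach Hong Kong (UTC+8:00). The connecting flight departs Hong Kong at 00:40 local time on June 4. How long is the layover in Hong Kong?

Convert departure to UTC: 18:25 − 12:00 = 06:25 UTC on Jun 3.
Add 3 hours 35 minutes flight time → 10:00 UTC.
Hong Kong is UTC+8:00, so local arrival = 10:00 + 8:00 = 18:00 on Jun 3.
Layover = 00:40 − 18:00 (+1 day) = 6 hours 40 minutes.

6 hours 40 minutes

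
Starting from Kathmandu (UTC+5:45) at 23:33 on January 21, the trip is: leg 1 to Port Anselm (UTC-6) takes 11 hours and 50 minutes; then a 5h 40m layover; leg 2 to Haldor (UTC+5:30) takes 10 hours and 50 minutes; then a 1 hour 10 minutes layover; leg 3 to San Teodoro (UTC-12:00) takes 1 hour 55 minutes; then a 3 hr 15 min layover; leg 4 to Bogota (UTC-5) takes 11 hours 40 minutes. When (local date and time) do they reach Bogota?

Convert departure to UTC: 23:33 − 5:45 = 17:48 UTC on Jan 21.
Add 11 hours and 50 minutes leg 1 → 05:38 UTC (Jan 22).
Add 5 hours and 40 minutes layover in Port Anselm → 11:18 UTC.
Add 10 hours 50 minutes leg 2 → 22:08 UTC.
Add 1 hour and 10 minutes layover in Haldor → 23:18 UTC.
Add 1 hour and 55 minutes leg 3 → 01:13 UTC (Jan 23).
Add 3 hours and 15 minutes layover in San Teodoro → 04:28 UTC.
Add 11 hours 40 minutes leg 4 → 16:08 UTC.
Bogota is UTC−5:00, so local arrival = 16:08 − 5:00 = 11:08 on Jan 23.

11:08 on January 23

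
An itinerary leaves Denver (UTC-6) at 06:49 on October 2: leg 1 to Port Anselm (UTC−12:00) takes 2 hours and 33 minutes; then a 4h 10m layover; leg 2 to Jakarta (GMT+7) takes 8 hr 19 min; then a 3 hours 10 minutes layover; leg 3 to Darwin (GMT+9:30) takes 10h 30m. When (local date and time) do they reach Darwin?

03:01 on Oct 4

Convert departure to UTC: 06:49 + 6:00 = 12:49 UTC on Oct 2.
Add 2 hours and 33 minutes leg 1 → 15:22 UTC.
Add 4 hours and 10 minutes layover in Port Anselm → 19:32 UTC.
Add 8 hours and 19 minutes leg 2 → 03:51 UTC (Oct 3).
Add 3 hours and 10 minutes layover in Jakarta → 07:01 UTC.
Add 10 hours 30 minutes leg 3 → 17:31 UTC.
Darwin is UTC+9:30, so local arrival = 17:31 + 9:30 = 03:01 on Oct 4.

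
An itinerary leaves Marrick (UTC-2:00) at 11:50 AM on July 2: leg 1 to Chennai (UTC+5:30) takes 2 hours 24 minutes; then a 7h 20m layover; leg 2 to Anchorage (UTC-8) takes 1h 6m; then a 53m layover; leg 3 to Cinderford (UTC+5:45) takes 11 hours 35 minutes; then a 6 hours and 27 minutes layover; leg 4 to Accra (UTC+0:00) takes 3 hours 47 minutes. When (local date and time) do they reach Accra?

Convert departure to UTC: 11:50 AM + 2:00 = 1:50 PM UTC on Jul 2.
Add 2 hours and 24 minutes leg 1 → 4:14 PM UTC.
Add 7 hours and 20 minutes layover in Chennai → 11:34 PM UTC.
Add 1 hour and 6 minutes leg 2 → 12:40 AM UTC (Jul 3).
Add 53 minutes layover in Anchorage → 1:33 AM UTC.
Add 11 hours 35 minutes leg 3 → 1:08 PM UTC.
Add 6 hours 27 minutes layover in Cinderford → 7:35 PM UTC.
Add 3 hours 47 minutes leg 4 → 11:22 PM UTC.
Accra is UTC+0, so local arrival is the same: 11:22 PM on Jul 3.

11:22 PM on Jul 3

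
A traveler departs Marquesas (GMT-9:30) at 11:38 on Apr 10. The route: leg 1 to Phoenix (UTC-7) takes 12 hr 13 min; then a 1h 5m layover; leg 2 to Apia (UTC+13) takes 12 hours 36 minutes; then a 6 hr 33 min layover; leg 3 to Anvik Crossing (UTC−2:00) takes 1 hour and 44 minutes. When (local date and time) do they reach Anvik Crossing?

Convert departure to UTC: 11:38 + 9:30 = 21:08 UTC on Apr 10.
Add 12 hours 13 minutes leg 1 → 09:21 UTC (Apr 11).
Add 1 hour and 5 minutes layover in Phoenix → 10:26 UTC.
Add 12 hours and 36 minutes leg 2 → 23:02 UTC.
Add 6 hours 33 minutes layover in Apia → 05:35 UTC (Apr 12).
Add 1 hour and 44 minutes leg 3 → 07:19 UTC.
Anvik Crossing is UTC−2:00, so local arrival = 07:19 − 2:00 = 05:19 on Apr 12.

05:19 on Apr 12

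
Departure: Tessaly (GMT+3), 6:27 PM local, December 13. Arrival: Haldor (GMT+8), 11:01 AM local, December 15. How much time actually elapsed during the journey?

Haldor is 5:00 ahead of Tessaly.
Clock-face elapsed time (ignoring zones) is 40 hours 34 minutes.
Actual elapsed = 40 hours 34 minutes − 5:00 = 35 hours 34 minutes.

35 hours 34 minutes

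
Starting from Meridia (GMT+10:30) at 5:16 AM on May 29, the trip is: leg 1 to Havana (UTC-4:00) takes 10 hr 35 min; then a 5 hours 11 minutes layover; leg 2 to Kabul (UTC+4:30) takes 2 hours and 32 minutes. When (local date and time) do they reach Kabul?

5:34 PM on May 29

Convert departure to UTC: 5:16 AM − 10:30 = 6:46 PM UTC on May 28.
Add 10 hours 35 minutes leg 1 → 5:21 AM UTC (May 29).
Add 5 hours and 11 minutes layover in Havana → 10:32 AM UTC.
Add 2 hours 32 minutes leg 2 → 1:04 PM UTC.
Kabul is UTC+4:30, so local arrival = 1:04 PM + 4:30 = 5:34 PM on May 29.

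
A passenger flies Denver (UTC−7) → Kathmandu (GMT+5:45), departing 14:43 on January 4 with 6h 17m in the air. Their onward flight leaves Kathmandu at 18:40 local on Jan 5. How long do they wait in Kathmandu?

8 hours 55 minutes

Convert departure to UTC: 14:43 + 7:00 = 21:43 UTC on Jan 4.
Add 6 hours and 17 minutes flight time → 04:00 UTC (Jan 5).
Kathmandu is UTC+5:45, so local arrival = 04:00 + 5:45 = 09:45 on Jan 5.
Layover = 18:40 − 09:45 = 8 hours 55 minutes.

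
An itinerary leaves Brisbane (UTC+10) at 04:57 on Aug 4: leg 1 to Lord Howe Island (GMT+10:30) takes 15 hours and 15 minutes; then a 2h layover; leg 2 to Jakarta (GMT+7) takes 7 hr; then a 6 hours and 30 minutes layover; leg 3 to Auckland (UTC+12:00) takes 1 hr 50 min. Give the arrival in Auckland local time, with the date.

Convert departure to UTC: 04:57 − 10:00 = 18:57 UTC on Aug 3.
Add 15 hours and 15 minutes leg 1 → 10:12 UTC (Aug 4).
Add 2 hours layover in Lord Howe Island → 12:12 UTC.
Add 7 hours leg 2 → 19:12 UTC.
Add 6 hours and 30 minutes layover in Jakarta → 01:42 UTC (Aug 5).
Add 1 hour and 50 minutes leg 3 → 03:32 UTC.
Auckland is UTC+12:00, so local arrival = 03:32 + 12:00 = 15:32 on Aug 5.

15:32 on August 5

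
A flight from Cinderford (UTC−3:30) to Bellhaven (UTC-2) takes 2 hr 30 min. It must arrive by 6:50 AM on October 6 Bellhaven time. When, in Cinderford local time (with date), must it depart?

2:50 AM on October 6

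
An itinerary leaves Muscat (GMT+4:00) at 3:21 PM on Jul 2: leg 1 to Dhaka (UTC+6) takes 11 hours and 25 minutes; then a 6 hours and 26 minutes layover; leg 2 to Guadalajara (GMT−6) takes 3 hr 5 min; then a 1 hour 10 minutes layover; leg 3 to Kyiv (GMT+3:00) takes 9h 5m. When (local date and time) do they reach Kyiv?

Convert departure to UTC: 3:21 PM − 4:00 = 11:21 AM UTC on Jul 2.
Add 11 hours and 25 minutes leg 1 → 10:46 PM UTC.
Add 6 hours and 26 minutes layover in Dhaka → 5:12 AM UTC (Jul 3).
Add 3 hours and 5 minutes leg 2 → 8:17 AM UTC.
Add 1 hour and 10 minutes layover in Guadalajara → 9:27 AM UTC.
Add 9 hours 5 minutes leg 3 → 6:32 PM UTC.
Kyiv is UTC+3:00, so local arrival = 6:32 PM + 3:00 = 9:32 PM on Jul 3.

9:32 PM on Jul 3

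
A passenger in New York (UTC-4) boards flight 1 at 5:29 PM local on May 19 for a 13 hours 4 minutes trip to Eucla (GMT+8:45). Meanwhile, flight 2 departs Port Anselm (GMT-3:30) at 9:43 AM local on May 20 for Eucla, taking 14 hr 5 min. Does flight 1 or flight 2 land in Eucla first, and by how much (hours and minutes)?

the first, by 16 hours 45 minutes

Flight 1 in UTC: 5:29 PM + 4:00 = 9:29 PM on May 19.
+13 hours and 4 minutes → arrive 10:33 AM UTC on May 20.
Flight 2 in UTC: 9:43 AM + 3:30 = 1:13 PM on May 20.
+14 hours and 5 minutes → arrive 3:18 AM UTC on May 21.
Flight 1 lands earlier by 16 hours 45 minutes.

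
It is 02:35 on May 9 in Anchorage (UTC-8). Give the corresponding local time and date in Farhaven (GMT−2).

In UTC: 02:35 + 8:00 = 10:35 on May 9.
Farhaven is UTC−2:00: 10:35 − 2:00 = 08:35 on May 9.

08:35 on May 9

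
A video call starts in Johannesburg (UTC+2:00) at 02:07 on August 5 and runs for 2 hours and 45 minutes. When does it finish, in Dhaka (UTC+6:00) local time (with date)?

08:52 on Aug 5

Convert start to UTC: 02:07 − 2:00 = 00:07 UTC on Aug 5.
Add 2 hours 45 minutes duration → 02:52 UTC.
Dhaka is UTC+6:00, so local end time = 02:52 + 6:00 = 08:52 on Aug 5.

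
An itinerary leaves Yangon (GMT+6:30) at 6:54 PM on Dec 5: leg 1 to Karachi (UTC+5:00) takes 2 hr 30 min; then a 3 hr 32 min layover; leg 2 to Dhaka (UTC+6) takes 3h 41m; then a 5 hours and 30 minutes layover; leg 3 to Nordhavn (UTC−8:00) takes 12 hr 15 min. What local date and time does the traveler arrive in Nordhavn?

7:52 AM on December 6

Convert departure to UTC: 6:54 PM − 6:30 = 12:24 PM UTC on Dec 5.
Add 2 hours 30 minutes leg 1 → 2:54 PM UTC.
Add 3 hours 32 minutes layover in Karachi → 6:26 PM UTC.
Add 3 hours and 41 minutes leg 2 → 10:07 PM UTC.
Add 5 hours 30 minutes layover in Dhaka → 3:37 AM UTC (Dec 6).
Add 12 hours 15 minutes leg 3 → 3:52 PM UTC.
Nordhavn is UTC−8:00, so local arrival = 3:52 PM − 8:00 = 7:52 AM on Dec 6.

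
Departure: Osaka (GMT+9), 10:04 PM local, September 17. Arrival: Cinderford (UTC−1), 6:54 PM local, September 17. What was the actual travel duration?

6 hours 50 minutes

Departure in UTC: 10:04 PM − 9:00 = 1:04 PM on Sep 17.
Arrival in UTC: 6:54 PM + 1:00 = 7:54 PM on Sep 17.
Elapsed = 7:54 PM − 1:04 PM = 6 hours 50 minutes.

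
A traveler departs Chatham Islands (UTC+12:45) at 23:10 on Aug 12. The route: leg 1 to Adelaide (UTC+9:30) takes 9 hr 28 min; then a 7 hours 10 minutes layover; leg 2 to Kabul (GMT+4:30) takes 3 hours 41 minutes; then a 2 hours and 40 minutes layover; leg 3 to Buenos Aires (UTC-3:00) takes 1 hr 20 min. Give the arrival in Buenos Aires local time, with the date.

Convert departure to UTC: 23:10 − 12:45 = 10:25 UTC on Aug 12.
Add 9 hours and 28 minutes leg 1 → 19:53 UTC.
Add 7 hours 10 minutes layover in Adelaide → 03:03 UTC (Aug 13).
Add 3 hours 41 minutes leg 2 → 06:44 UTC.
Add 2 hours and 40 minutes layover in Kabul → 09:24 UTC.
Add 1 hour 20 minutes leg 3 → 10:44 UTC.
Buenos Aires is UTC−3:00, so local arrival = 10:44 − 3:00 = 07:44 on Aug 13.

07:44 on August 13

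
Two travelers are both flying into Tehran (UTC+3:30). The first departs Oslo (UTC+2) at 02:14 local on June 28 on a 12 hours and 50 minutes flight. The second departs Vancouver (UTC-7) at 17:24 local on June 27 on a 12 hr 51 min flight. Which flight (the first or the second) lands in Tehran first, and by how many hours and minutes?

Flight 1 in UTC: 02:14 − 2:00 = 00:14 on Jun 28.
+12 hours 50 minutes → arrive 13:04 UTC on Jun 28.
Flight 2 in UTC: 17:24 + 7:00 = 00:24 on Jun 28.
+12 hours and 51 minutes → arrive 13:15 UTC on Jun 28.
Flight 1 lands earlier by 11 minutes.

the first, by 11 minutes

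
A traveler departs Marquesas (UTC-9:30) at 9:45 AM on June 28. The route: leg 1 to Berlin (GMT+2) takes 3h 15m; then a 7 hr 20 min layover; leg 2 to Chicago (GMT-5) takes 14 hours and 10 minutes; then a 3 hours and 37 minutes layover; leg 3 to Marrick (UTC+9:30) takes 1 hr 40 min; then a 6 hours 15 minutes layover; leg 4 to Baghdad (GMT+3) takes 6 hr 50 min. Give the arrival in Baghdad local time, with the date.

5:22 PM on June 30

Convert departure to UTC: 9:45 AM + 9:30 = 7:15 PM UTC on Jun 28.
Add 3 hours and 15 minutes leg 1 → 10:30 PM UTC.
Add 7 hours and 20 minutes layover in Berlin → 5:50 AM UTC (Jun 29).
Add 14 hours 10 minutes leg 2 → 8:00 PM UTC.
Add 3 hours 37 minutes layover in Chicago → 11:37 PM UTC.
Add 1 hour and 40 minutes leg 3 → 1:17 AM UTC (Jun 30).
Add 6 hours and 15 minutes layover in Marrick → 7:32 AM UTC.
Add 6 hours and 50 minutes leg 4 → 2:22 PM UTC.
Baghdad is UTC+3:00, so local arrival = 2:22 PM + 3:00 = 5:22 PM on Jun 30.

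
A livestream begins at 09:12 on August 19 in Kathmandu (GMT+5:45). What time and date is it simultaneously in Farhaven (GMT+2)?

05:27 on Aug 19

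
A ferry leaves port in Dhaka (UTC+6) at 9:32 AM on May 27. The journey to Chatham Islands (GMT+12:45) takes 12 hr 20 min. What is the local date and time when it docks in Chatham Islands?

4:37 AM on May 28

Chatham Islands is 6:45 ahead of Dhaka.
After 12 hours and 20 minutes it is 9:52 PM in Dhaka.
Shift by the zone difference: 9:52 PM + 6:45 = 4:37 AM on May 28 in Chatham Islands.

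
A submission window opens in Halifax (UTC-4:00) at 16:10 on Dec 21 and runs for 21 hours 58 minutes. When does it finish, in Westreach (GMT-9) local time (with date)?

Convert start to UTC: 16:10 + 4:00 = 20:10 UTC on Dec 21.
Add 21 hours and 58 minutes duration → 18:08 UTC (Dec 22).
Westreach is UTC−9:00, so local end time = 18:08 − 9:00 = 09:08 on Dec 22.

09:08 on Dec 22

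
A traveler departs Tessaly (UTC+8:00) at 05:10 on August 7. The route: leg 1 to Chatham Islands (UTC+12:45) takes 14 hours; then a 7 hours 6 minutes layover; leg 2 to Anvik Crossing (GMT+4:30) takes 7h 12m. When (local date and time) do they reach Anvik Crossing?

Convert departure to UTC: 05:10 − 8:00 = 21:10 UTC on Aug 6.
Add 14 hours leg 1 → 11:10 UTC (Aug 7).
Add 7 hours 6 minutes layover in Chatham Islands → 18:16 UTC.
Add 7 hours 12 minutes leg 2 → 01:28 UTC (Aug 8).
Anvik Crossing is UTC+4:30, so local arrival = 01:28 + 4:30 = 05:58 on Aug 8.

05:58 on August 8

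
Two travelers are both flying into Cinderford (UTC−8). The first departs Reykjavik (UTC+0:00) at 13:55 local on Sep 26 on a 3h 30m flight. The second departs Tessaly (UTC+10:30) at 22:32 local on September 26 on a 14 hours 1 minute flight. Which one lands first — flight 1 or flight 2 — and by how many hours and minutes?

Flight 1 departs at 13:55 UTC (Sep 26).
+3 hours 30 minutes → arrive 17:25 UTC on Sep 26.
Flight 2 in UTC: 22:32 − 10:30 = 12:02 on Sep 26.
+14 hours and 1 minute → arrive 02:03 UTC on Sep 27.
Flight 1 lands earlier by 8 hours 38 minutes.

the first, by 8 hours 38 minutes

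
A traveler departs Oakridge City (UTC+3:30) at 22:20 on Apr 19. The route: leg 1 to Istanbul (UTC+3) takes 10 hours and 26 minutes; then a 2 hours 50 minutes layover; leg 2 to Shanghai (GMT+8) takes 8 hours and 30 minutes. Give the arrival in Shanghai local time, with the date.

Convert departure to UTC: 22:20 − 3:30 = 18:50 UTC on Apr 19.
Add 10 hours 26 minutes leg 1 → 05:16 UTC (Apr 20).
Add 2 hours and 50 minutes layover in Istanbul → 08:06 UTC.
Add 8 hours and 30 minutes leg 2 → 16:36 UTC.
Shanghai is UTC+8:00, so local arrival = 16:36 + 8:00 = 00:36 on Apr 21.

00:36 on Apr 21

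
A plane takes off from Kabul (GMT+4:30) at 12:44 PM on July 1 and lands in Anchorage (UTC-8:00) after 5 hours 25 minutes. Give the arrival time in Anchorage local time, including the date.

5:39 AM on July 1

Convert departure to UTC: 12:44 PM − 4:30 = 8:14 AM UTC on Jul 1.
Add 5 hours and 25 minutes travel time → 1:39 PM UTC.
Anchorage is UTC−8:00, so local arrival = 1:39 PM − 8:00 = 5:39 AM on Jul 1.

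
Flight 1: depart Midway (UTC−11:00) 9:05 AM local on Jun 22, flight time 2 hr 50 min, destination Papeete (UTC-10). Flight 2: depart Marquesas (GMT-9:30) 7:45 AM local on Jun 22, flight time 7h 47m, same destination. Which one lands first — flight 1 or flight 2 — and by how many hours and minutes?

the first, by 2 hours 7 minutes

Flight 1 in UTC: 9:05 AM + 11:00 = 8:05 PM on Jun 22.
+2 hours and 50 minutes → arrive 10:55 PM UTC on Jun 22.
Flight 2 in UTC: 7:45 AM + 9:30 = 5:15 PM on Jun 22.
+7 hours 47 minutes → arrive 1:02 AM UTC on Jun 23.
Flight 1 lands earlier by 2 hours 7 minutes.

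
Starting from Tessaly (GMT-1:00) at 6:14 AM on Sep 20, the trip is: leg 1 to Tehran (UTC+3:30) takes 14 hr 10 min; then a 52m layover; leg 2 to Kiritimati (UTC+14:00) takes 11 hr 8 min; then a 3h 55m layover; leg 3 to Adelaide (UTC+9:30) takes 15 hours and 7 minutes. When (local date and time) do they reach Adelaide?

Convert departure to UTC: 6:14 AM + 1:00 = 7:14 AM UTC on Sep 20.
Add 14 hours 10 minutes leg 1 → 9:24 PM UTC.
Add 52 minutes layover in Tehran → 10:16 PM UTC.
Add 11 hours and 8 minutes leg 2 → 9:24 AM UTC (Sep 21).
Add 3 hours 55 minutes layover in Kiritimati → 1:19 PM UTC.
Add 15 hours and 7 minutes leg 3 → 4:26 AM UTC (Sep 22).
Adelaide is UTC+9:30, so local arrival = 4:26 AM + 9:30 = 1:56 PM on Sep 22.

1:56 PM on September 22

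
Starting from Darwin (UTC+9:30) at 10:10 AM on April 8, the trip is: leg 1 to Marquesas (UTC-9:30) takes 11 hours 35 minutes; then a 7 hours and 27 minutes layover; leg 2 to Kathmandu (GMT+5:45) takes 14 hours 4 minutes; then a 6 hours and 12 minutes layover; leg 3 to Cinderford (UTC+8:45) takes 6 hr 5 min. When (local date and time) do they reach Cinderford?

6:48 AM on April 10

Convert departure to UTC: 10:10 AM − 9:30 = 12:40 AM UTC on Apr 8.
Add 11 hours 35 minutes leg 1 → 12:15 PM UTC.
Add 7 hours and 27 minutes layover in Marquesas → 7:42 PM UTC.
Add 14 hours and 4 minutes leg 2 → 9:46 AM UTC (Apr 9).
Add 6 hours and 12 minutes layover in Kathmandu → 3:58 PM UTC.
Add 6 hours 5 minutes leg 3 → 10:03 PM UTC.
Cinderford is UTC+8:45, so local arrival = 10:03 PM + 8:45 = 6:48 AM on Apr 10.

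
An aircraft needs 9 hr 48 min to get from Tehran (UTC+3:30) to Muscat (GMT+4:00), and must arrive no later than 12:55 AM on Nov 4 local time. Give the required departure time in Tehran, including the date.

2:37 PM on November 3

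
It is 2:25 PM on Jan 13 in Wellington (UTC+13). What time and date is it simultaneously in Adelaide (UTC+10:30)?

11:55 AM on January 13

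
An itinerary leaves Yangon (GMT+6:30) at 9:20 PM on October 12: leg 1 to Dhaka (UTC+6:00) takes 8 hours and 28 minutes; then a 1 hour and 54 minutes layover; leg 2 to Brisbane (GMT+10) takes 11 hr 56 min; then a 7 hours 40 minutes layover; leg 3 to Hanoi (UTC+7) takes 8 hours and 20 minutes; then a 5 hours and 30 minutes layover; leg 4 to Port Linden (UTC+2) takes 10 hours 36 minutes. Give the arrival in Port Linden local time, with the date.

Convert departure to UTC: 9:20 PM − 6:30 = 2:50 PM UTC on Oct 12.
Add 8 hours 28 minutes leg 1 → 11:18 PM UTC.
Add 1 hour and 54 minutes layover in Dhaka → 1:12 AM UTC (Oct 13).
Add 11 hours and 56 minutes leg 2 → 1:08 PM UTC.
Add 7 hours 40 minutes layover in Brisbane → 8:48 PM UTC.
Add 8 hours 20 minutes leg 3 → 5:08 AM UTC (Oct 14).
Add 5 hours and 30 minutes layover in Hanoi → 10:38 AM UTC.
Add 10 hours and 36 minutes leg 4 → 9:14 PM UTC.
Port Linden is UTC+2:00, so local arrival = 9:14 PM + 2:00 = 11:14 PM on Oct 14.

11:14 PM on October 14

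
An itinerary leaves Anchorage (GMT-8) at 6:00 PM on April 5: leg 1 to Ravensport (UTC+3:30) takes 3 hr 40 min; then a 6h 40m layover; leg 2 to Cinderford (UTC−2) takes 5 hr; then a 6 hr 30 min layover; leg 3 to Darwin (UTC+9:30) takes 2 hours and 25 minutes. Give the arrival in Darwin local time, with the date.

Convert departure to UTC: 6:00 PM + 8:00 = 2:00 AM UTC on Apr 6.
Add 3 hours and 40 minutes leg 1 → 5:40 AM UTC.
Add 6 hours 40 minutes layover in Ravensport → 12:20 PM UTC.
Add 5 hours leg 2 → 5:20 PM UTC.
Add 6 hours 30 minutes layover in Cinderford → 11:50 PM UTC.
Add 2 hours 25 minutes leg 3 → 2:15 AM UTC (Apr 7).
Darwin is UTC+9:30, so local arrival = 2:15 AM + 9:30 = 11:45 AM on Apr 7.

11:45 AM on April 7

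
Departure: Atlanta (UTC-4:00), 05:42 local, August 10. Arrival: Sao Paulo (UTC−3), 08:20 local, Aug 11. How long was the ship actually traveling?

25 hours 38 minutes

Departure in UTC: 05:42 + 4:00 = 09:42 on Aug 10.
Arrival in UTC: 08:20 + 3:00 = 11:20 on Aug 11.
Elapsed = 11:20 − 09:42 (+1 day) = 25 hours 38 minutes.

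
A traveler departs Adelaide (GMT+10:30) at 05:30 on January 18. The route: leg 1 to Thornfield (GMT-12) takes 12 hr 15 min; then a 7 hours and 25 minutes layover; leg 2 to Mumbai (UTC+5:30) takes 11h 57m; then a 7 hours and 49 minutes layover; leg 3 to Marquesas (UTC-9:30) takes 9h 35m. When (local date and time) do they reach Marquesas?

10:31 on Jan 19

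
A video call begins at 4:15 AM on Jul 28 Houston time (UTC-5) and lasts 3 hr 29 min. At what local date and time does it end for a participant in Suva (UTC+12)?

Convert start to UTC: 4:15 AM + 5:00 = 9:15 AM UTC on Jul 28.
Add 3 hours 29 minutes duration → 12:44 PM UTC.
Suva is UTC+12:00, so local end time = 12:44 PM + 12:00 = 12:44 AM on Jul 29.

12:44 AM on Jul 29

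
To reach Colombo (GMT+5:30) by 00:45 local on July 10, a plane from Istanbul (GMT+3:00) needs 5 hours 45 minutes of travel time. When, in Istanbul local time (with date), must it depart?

Target arrival in UTC: 00:45 − 5:30 = 19:15 on Jul 9.
Subtract 5 hours 45 minutes → departure 13:30 UTC on Jul 9.
Istanbul is UTC+3:00: 13:30 + 3:00 = 16:30 on Jul 9.

16:30 on Jul 9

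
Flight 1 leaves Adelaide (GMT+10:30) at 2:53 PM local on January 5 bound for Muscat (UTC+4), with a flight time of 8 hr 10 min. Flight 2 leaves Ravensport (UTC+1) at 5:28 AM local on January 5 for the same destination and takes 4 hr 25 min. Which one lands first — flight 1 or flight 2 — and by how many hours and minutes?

the second, by 3 hours 40 minutes

Flight 1 in UTC: 2:53 PM − 10:30 = 4:23 AM on Jan 5.
+8 hours and 10 minutes → arrive 12:33 PM UTC on Jan 5.
Flight 2 in UTC: 5:28 AM − 1:00 = 4:28 AM on Jan 5.
+4 hours and 25 minutes → arrive 8:53 AM UTC on Jan 5.
Flight 2 lands earlier by 3 hours 40 minutes.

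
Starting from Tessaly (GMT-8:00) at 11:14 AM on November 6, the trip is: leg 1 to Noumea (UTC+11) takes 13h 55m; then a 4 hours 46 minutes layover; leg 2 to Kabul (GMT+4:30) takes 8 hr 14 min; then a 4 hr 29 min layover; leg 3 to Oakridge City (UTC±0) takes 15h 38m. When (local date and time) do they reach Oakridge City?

Convert departure to UTC: 11:14 AM + 8:00 = 7:14 PM UTC on Nov 6.
Add 13 hours 55 minutes leg 1 → 9:09 AM UTC (Nov 7).
Add 4 hours and 46 minutes layover in Noumea → 1:55 PM UTC.
Add 8 hours and 14 minutes leg 2 → 10:09 PM UTC.
Add 4 hours and 29 minutes layover in Kabul → 2:38 AM UTC (Nov 8).
Add 15 hours 38 minutes leg 3 → 6:16 PM UTC.
Oakridge City is UTC+0, so local arrival is the same: 6:16 PM on Nov 8.

6:16 PM on November 8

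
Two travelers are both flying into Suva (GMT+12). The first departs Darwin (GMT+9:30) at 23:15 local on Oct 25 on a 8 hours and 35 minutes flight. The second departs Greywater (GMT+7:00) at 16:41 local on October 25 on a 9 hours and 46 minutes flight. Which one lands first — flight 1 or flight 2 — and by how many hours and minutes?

Flight 1 in UTC: 23:15 − 9:30 = 13:45 on Oct 25.
+8 hours and 35 minutes → arrive 22:20 UTC on Oct 25.
Flight 2 in UTC: 16:41 − 7:00 = 09:41 on Oct 25.
+9 hours and 46 minutes → arrive 19:27 UTC on Oct 25.
Flight 2 lands earlier by 2 hours 53 minutes.

the second, by 2 hours 53 minutes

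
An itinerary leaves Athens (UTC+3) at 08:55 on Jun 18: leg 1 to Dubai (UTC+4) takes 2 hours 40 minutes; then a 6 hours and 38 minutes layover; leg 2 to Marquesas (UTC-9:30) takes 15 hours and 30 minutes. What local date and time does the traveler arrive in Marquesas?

21:13 on June 18

Convert departure to UTC: 08:55 − 3:00 = 05:55 UTC on Jun 18.
Add 2 hours 40 minutes leg 1 → 08:35 UTC.
Add 6 hours 38 minutes layover in Dubai → 15:13 UTC.
Add 15 hours 30 minutes leg 2 → 06:43 UTC (Jun 19).
Marquesas is UTC−9:30, so local arrival = 06:43 − 9:30 = 21:13 on Jun 18.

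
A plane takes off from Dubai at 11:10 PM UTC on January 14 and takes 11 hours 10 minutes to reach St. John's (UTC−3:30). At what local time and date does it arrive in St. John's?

6:50 AM on January 15

Departure is given in UTC: 11:10 PM on Jan 14.
Add 11 hours 10 minutes → 10:20 AM UTC (Jan 15).
St. John's is UTC−3:30: 10:20 AM − 3:30 = 6:50 AM on Jan 15.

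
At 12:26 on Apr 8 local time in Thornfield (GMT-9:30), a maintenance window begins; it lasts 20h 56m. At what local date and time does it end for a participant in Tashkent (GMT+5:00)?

23:52 on April 9

Tashkent is 14:30 ahead of Thornfield.
After 20 hours 56 minutes it is 09:22 (Apr 9) in Thornfield.
Shift by the zone difference: 09:22 + 14:30 = 23:52 on Apr 9 in Tashkent.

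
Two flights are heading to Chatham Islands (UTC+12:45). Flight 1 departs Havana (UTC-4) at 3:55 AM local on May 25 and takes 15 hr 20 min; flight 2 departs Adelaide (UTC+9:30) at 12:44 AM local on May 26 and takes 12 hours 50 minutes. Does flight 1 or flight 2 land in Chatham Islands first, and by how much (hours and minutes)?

the first, by 4 hours 49 minutes

Flight 1 in UTC: 3:55 AM + 4:00 = 7:55 AM on May 25.
+15 hours and 20 minutes → arrive 11:15 PM UTC on May 25.
Flight 2 in UTC: 12:44 AM − 9:30 = 3:14 PM on May 25.
+12 hours and 50 minutes → arrive 4:04 AM UTC on May 26.
Flight 1 lands earlier by 4 hours 49 minutes.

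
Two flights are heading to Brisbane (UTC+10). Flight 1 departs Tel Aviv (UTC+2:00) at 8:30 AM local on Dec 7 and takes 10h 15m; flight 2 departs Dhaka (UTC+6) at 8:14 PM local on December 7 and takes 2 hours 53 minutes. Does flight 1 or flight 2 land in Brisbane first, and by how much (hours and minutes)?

Flight 1 in UTC: 8:30 AM − 2:00 = 6:30 AM on Dec 7.
+10 hours 15 minutes → arrive 4:45 PM UTC on Dec 7.
Flight 2 in UTC: 8:14 PM − 6:00 = 2:14 PM on Dec 7.
+2 hours 53 minutes → arrive 5:07 PM UTC on Dec 7.
Flight 1 lands earlier by 22 minutes.

the first, by 22 minutes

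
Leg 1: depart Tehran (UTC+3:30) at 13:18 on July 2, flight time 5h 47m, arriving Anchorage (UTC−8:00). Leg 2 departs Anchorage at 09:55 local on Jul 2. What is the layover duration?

Convert departure to UTC: 13:18 − 3:30 = 09:48 UTC on Jul 2.
Add 5 hours 47 minutes flight time → 15:35 UTC.
Anchorage is UTC−8:00, so local arrival = 15:35 − 8:00 = 07:35 on Jul 2.
Layover = 09:55 − 07:35 = 2 hours 20 minutes.

2 hours 20 minutes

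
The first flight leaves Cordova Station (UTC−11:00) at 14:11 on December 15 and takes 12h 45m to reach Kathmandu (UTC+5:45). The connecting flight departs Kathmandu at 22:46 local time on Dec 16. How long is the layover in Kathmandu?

Convert departure to UTC: 14:11 + 11:00 = 01:11 UTC on Dec 16.
Add 12 hours and 45 minutes flight time → 13:56 UTC.
Kathmandu is UTC+5:45, so local arrival = 13:56 + 5:45 = 19:41 on Dec 16.
Layover = 22:46 − 19:41 = 3 hours 5 minutes.

3 hours 5 minutes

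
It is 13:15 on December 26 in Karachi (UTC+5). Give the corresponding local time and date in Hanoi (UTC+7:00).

In UTC: 13:15 − 5:00 = 08:15 on Dec 26.
Hanoi is UTC+7:00: 08:15 + 7:00 = 15:15 on Dec 26.

15:15 on December 26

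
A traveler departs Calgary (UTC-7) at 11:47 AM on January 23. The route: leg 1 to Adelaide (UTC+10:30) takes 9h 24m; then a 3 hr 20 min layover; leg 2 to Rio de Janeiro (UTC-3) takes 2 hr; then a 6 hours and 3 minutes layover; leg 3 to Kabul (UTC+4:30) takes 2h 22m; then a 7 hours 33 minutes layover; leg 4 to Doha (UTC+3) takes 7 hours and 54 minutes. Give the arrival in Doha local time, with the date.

12:23 PM on January 25

Convert departure to UTC: 11:47 AM + 7:00 = 6:47 PM UTC on Jan 23.
Add 9 hours and 24 minutes leg 1 → 4:11 AM UTC (Jan 24).
Add 3 hours 20 minutes layover in Adelaide → 7:31 AM UTC.
Add 2 hours leg 2 → 9:31 AM UTC.
Add 6 hours and 3 minutes layover in Rio de Janeiro → 3:34 PM UTC.
Add 2 hours 22 minutes leg 3 → 5:56 PM UTC.
Add 7 hours and 33 minutes layover in Kabul → 1:29 AM UTC (Jan 25).
Add 7 hours and 54 minutes leg 4 → 9:23 AM UTC.
Doha is UTC+3:00, so local arrival = 9:23 AM + 3:00 = 12:23 PM on Jan 25.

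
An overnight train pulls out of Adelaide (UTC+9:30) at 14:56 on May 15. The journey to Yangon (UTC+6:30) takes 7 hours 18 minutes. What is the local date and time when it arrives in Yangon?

19:14 on May 15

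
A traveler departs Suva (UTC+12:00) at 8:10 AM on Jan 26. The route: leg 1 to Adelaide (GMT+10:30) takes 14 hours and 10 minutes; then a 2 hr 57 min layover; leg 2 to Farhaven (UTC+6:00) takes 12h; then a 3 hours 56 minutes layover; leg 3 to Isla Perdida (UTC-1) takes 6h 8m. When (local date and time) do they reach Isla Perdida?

Convert departure to UTC: 8:10 AM − 12:00 = 8:10 PM UTC on Jan 25.
Add 14 hours and 10 minutes leg 1 → 10:20 AM UTC (Jan 26).
Add 2 hours and 57 minutes layover in Adelaide → 1:17 PM UTC.
Add 12 hours leg 2 → 1:17 AM UTC (Jan 27).
Add 3 hours 56 minutes layover in Farhaven → 5:13 AM UTC.
Add 6 hours 8 minutes leg 3 → 11:21 AM UTC.
Isla Perdida is UTC−1:00, so local arrival = 11:21 AM − 1:00 = 10:21 AM on Jan 27.

10:21 AM on Jan 27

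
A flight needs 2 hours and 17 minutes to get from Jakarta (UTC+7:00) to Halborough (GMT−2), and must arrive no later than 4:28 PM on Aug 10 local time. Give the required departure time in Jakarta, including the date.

11:11 PM on August 10

Target arrival in UTC: 4:28 PM + 2:00 = 6:28 PM on Aug 10.
Subtract 2 hours and 17 minutes → departure 4:11 PM UTC on Aug 10.
Jakarta is UTC+7:00: 4:11 PM + 7:00 = 11:11 PM on Aug 10.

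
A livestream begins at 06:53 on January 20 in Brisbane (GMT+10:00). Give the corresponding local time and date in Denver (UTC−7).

13:53 on January 19

In UTC: 06:53 − 10:00 = 20:53 on Jan 19.
Denver is UTC−7:00: 20:53 − 7:00 = 13:53 on Jan 19.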